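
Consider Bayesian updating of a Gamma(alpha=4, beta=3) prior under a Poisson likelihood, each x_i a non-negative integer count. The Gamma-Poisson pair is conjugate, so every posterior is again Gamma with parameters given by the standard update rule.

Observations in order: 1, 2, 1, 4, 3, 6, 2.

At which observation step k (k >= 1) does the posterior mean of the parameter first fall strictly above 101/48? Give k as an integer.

obs 1: x=1 → posterior Gamma(5, 4)
obs 2: x=2 → posterior Gamma(7, 5)
obs 3: x=1 → posterior Gamma(8, 6)
obs 4: x=4 → posterior Gamma(12, 7)
obs 5: x=3 → posterior Gamma(15, 8)
obs 6: x=6 → posterior Gamma(21, 9)
obs 7: x=2 → posterior Gamma(23, 10)

k = 6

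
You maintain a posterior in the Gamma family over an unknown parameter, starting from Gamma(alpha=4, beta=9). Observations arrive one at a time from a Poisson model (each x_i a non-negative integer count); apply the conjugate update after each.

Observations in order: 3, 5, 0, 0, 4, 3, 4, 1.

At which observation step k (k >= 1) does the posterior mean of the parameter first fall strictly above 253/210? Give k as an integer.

obs 1: x=3 → posterior Gamma(7, 10)
obs 2: x=5 → posterior Gamma(12, 11)
obs 3: x=0 → posterior Gamma(12, 12)
obs 4: x=0 → posterior Gamma(12, 13)
obs 5: x=4 → posterior Gamma(16, 14)
obs 6: x=3 → posterior Gamma(19, 15)
obs 7: x=4 → posterior Gamma(23, 16)
obs 8: x=1 → posterior Gamma(24, 17)

k = 6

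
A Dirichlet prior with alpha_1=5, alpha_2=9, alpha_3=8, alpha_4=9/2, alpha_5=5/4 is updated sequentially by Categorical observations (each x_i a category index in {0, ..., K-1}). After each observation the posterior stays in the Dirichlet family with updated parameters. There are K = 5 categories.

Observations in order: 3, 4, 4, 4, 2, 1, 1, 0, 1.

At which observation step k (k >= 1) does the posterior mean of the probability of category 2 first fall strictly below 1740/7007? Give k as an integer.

k = 9

obs 1: x=3 → posterior Dirichlet(5, 9, 8, 11/2, 5/4)
obs 2: x=4 → posterior Dirichlet(5, 9, 8, 11/2, 9/4)
obs 3: x=4 → posterior Dirichlet(5, 9, 8, 11/2, 13/4)
obs 4: x=4 → posterior Dirichlet(5, 9, 8, 11/2, 17/4)
obs 5: x=2 → posterior Dirichlet(5, 9, 9, 11/2, 17/4)
obs 6: x=1 → posterior Dirichlet(5, 10, 9, 11/2, 17/4)
obs 7: x=1 → posterior Dirichlet(5, 11, 9, 11/2, 17/4)
obs 8: x=0 → posterior Dirichlet(6, 11, 9, 11/2, 17/4)
obs 9: x=1 → posterior Dirichlet(6, 12, 9, 11/2, 17/4)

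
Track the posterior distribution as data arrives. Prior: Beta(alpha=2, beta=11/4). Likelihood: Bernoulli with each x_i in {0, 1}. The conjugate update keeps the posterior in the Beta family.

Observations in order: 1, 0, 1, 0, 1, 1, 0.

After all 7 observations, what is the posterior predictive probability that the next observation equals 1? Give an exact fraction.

24/47

obs 1: x=1 → posterior Beta(3, 11/4)
obs 2: x=0 → posterior Beta(3, 15/4)
obs 3: x=1 → posterior Beta(4, 15/4)
obs 4: x=0 → posterior Beta(4, 19/4)
obs 5: x=1 → posterior Beta(5, 19/4)
obs 6: x=1 → posterior Beta(6, 19/4)
obs 7: x=0 → posterior Beta(6, 23/4)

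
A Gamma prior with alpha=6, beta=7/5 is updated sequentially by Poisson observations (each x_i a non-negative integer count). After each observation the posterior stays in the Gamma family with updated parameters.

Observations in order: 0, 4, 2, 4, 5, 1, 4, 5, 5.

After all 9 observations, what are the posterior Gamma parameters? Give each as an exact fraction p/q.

obs 1: x=0 → posterior Gamma(6, 12/5)
obs 2: x=4 → posterior Gamma(10, 17/5)
obs 3: x=2 → posterior Gamma(12, 22/5)
obs 4: x=4 → posterior Gamma(16, 27/5)
obs 5: x=5 → posterior Gamma(21, 32/5)
obs 6: x=1 → posterior Gamma(22, 37/5)
obs 7: x=4 → posterior Gamma(26, 42/5)
obs 8: x=5 → posterior Gamma(31, 47/5)
obs 9: x=5 → posterior Gamma(36, 52/5)

alpha=36, beta=52/5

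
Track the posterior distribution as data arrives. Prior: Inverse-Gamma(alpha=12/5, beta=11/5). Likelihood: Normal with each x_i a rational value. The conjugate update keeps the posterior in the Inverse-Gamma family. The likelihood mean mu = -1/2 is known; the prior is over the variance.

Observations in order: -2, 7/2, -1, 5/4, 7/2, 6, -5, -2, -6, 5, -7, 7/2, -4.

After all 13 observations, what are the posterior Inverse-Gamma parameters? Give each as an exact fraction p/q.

alpha=89/10, beta=19017/160

obs 1: x=-2 → posterior Inverse-Gamma(29/10, 133/40)
obs 2: x=7/2 → posterior Inverse-Gamma(17/5, 453/40)
obs 3: x=-1 → posterior Inverse-Gamma(39/10, 229/20)
obs 4: x=5/4 → posterior Inverse-Gamma(22/5, 2077/160)
obs 5: x=7/2 → posterior Inverse-Gamma(49/10, 3357/160)
obs 6: x=6 → posterior Inverse-Gamma(27/5, 6737/160)
obs 7: x=-5 → posterior Inverse-Gamma(59/10, 8357/160)
obs 8: x=-2 → posterior Inverse-Gamma(32/5, 8537/160)
obs 9: x=-6 → posterior Inverse-Gamma(69/10, 10957/160)
obs 10: x=5 → posterior Inverse-Gamma(37/5, 13377/160)
obs 11: x=-7 → posterior Inverse-Gamma(79/10, 16757/160)
obs 12: x=7/2 → posterior Inverse-Gamma(42/5, 18037/160)
obs 13: x=-4 → posterior Inverse-Gamma(89/10, 19017/160)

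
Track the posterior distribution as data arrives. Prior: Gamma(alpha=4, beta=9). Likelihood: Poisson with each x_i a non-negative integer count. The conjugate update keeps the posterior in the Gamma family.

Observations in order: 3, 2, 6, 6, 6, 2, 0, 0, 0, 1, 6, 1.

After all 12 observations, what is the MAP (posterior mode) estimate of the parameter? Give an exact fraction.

12/7

obs 1: x=3 → posterior Gamma(7, 10)
obs 2: x=2 → posterior Gamma(9, 11)
obs 3: x=6 → posterior Gamma(15, 12)
obs 4: x=6 → posterior Gamma(21, 13)
obs 5: x=6 → posterior Gamma(27, 14)
obs 6: x=2 → posterior Gamma(29, 15)
obs 7: x=0 → posterior Gamma(29, 16)
obs 8: x=0 → posterior Gamma(29, 17)
obs 9: x=0 → posterior Gamma(29, 18)
obs 10: x=1 → posterior Gamma(30, 19)
obs 11: x=6 → posterior Gamma(36, 20)
obs 12: x=1 → posterior Gamma(37, 21)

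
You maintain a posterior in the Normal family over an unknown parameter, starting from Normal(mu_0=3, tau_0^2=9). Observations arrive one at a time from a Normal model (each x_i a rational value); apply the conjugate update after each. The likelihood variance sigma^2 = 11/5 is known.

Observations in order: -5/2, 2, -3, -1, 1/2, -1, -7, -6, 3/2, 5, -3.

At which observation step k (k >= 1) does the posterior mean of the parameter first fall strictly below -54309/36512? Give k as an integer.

k = 7

obs 1: x=-5/2 → posterior Normal(-159/112, 99/56)
obs 2: x=2 → posterior Normal(21/202, 99/101)
obs 3: x=-3 → posterior Normal(-249/292, 99/146)
obs 4: x=-1 → posterior Normal(-339/382, 99/191)
obs 5: x=1/2 → posterior Normal(-147/236, 99/236)
obs 6: x=-1 → posterior Normal(-192/281, 99/281)
obs 7: x=-7 → posterior Normal(-507/326, 99/326)
obs 8: x=-6 → posterior Normal(-111/53, 99/371)
obs 9: x=3/2 → posterior Normal(-1419/832, 99/416)
obs 10: x=5 → posterior Normal(-969/922, 99/461)
obs 11: x=-3 → posterior Normal(-1239/1012, 9/46)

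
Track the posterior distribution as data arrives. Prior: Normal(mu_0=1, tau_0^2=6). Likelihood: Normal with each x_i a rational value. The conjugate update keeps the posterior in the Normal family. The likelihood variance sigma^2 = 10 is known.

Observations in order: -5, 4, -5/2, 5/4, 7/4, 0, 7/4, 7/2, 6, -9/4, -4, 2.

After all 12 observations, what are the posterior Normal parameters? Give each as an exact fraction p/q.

obs 1: x=-5 → posterior Normal(-5/4, 15/4)
obs 2: x=4 → posterior Normal(2/11, 30/11)
obs 3: x=-5/2 → posterior Normal(-11/28, 15/7)
obs 4: x=5/4 → posterior Normal(-7/68, 30/17)
obs 5: x=7/4 → posterior Normal(7/40, 3/2)
obs 6: x=0 → posterior Normal(7/46, 30/23)
obs 7: x=7/4 → posterior Normal(35/104, 15/13)
obs 8: x=7/2 → posterior Normal(77/116, 30/29)
obs 9: x=6 → posterior Normal(149/128, 15/16)
obs 10: x=-9/4 → posterior Normal(61/70, 6/7)
obs 11: x=-4 → posterior Normal(37/76, 15/19)
obs 12: x=2 → posterior Normal(49/82, 30/41)

mu_0=49/82, tau_0^2=30/41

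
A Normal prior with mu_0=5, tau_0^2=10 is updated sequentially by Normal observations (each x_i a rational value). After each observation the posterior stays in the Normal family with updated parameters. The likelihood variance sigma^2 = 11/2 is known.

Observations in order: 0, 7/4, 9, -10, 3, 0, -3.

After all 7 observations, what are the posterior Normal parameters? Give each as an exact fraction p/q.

mu_0=70/151, tau_0^2=110/151

obs 1: x=0 → posterior Normal(55/31, 110/31)
obs 2: x=7/4 → posterior Normal(30/17, 110/51)
obs 3: x=9 → posterior Normal(270/71, 110/71)
obs 4: x=-10 → posterior Normal(10/13, 110/91)
obs 5: x=3 → posterior Normal(130/111, 110/111)
obs 6: x=0 → posterior Normal(130/131, 110/131)
obs 7: x=-3 → posterior Normal(70/151, 110/151)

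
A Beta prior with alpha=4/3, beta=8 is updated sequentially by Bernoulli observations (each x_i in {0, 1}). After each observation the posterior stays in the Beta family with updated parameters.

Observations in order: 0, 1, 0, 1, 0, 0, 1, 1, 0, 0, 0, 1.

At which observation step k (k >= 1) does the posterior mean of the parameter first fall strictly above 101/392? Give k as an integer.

obs 1: x=0 → posterior Beta(4/3, 9)
obs 2: x=1 → posterior Beta(7/3, 9)
obs 3: x=0 → posterior Beta(7/3, 10)
obs 4: x=1 → posterior Beta(10/3, 10)
obs 5: x=0 → posterior Beta(10/3, 11)
obs 6: x=0 → posterior Beta(10/3, 12)
obs 7: x=1 → posterior Beta(13/3, 12)
obs 8: x=1 → posterior Beta(16/3, 12)
obs 9: x=0 → posterior Beta(16/3, 13)
obs 10: x=0 → posterior Beta(16/3, 14)
obs 11: x=0 → posterior Beta(16/3, 15)
obs 12: x=1 → posterior Beta(19/3, 15)

k = 7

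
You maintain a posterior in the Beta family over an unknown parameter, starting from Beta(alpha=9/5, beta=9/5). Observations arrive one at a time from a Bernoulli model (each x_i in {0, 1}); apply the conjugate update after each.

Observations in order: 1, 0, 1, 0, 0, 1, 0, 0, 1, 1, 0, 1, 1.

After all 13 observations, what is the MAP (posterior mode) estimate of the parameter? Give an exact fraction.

obs 1: x=1 → posterior Beta(14/5, 9/5)
obs 2: x=0 → posterior Beta(14/5, 14/5)
obs 3: x=1 → posterior Beta(19/5, 14/5)
obs 4: x=0 → posterior Beta(19/5, 19/5)
obs 5: x=0 → posterior Beta(19/5, 24/5)
obs 6: x=1 → posterior Beta(24/5, 24/5)
obs 7: x=0 → posterior Beta(24/5, 29/5)
obs 8: x=0 → posterior Beta(24/5, 34/5)
obs 9: x=1 → posterior Beta(29/5, 34/5)
obs 10: x=1 → posterior Beta(34/5, 34/5)
obs 11: x=0 → posterior Beta(34/5, 39/5)
obs 12: x=1 → posterior Beta(39/5, 39/5)
obs 13: x=1 → posterior Beta(44/5, 39/5)

39/73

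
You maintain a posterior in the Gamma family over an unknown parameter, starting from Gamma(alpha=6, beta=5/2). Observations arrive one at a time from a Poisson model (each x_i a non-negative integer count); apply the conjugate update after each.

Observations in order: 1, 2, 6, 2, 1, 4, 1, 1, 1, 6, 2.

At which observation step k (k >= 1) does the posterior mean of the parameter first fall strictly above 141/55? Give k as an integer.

obs 1: x=1 → posterior Gamma(7, 7/2)
obs 2: x=2 → posterior Gamma(9, 9/2)
obs 3: x=6 → posterior Gamma(15, 11/2)
obs 4: x=2 → posterior Gamma(17, 13/2)
obs 5: x=1 → posterior Gamma(18, 15/2)
obs 6: x=4 → posterior Gamma(22, 17/2)
obs 7: x=1 → posterior Gamma(23, 19/2)
obs 8: x=1 → posterior Gamma(24, 21/2)
obs 9: x=1 → posterior Gamma(25, 23/2)
obs 10: x=6 → posterior Gamma(31, 25/2)
obs 11: x=2 → posterior Gamma(33, 27/2)

k = 3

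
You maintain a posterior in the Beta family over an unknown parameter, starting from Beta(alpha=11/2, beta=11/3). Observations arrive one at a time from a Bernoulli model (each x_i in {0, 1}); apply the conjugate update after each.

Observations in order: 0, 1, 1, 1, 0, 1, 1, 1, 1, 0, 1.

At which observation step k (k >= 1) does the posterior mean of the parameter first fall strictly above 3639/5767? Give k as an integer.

obs 1: x=0 → posterior Beta(11/2, 14/3)
obs 2: x=1 → posterior Beta(13/2, 14/3)
obs 3: x=1 → posterior Beta(15/2, 14/3)
obs 4: x=1 → posterior Beta(17/2, 14/3)
obs 5: x=0 → posterior Beta(17/2, 17/3)
obs 6: x=1 → posterior Beta(19/2, 17/3)
obs 7: x=1 → posterior Beta(21/2, 17/3)
obs 8: x=1 → posterior Beta(23/2, 17/3)
obs 9: x=1 → posterior Beta(25/2, 17/3)
obs 10: x=0 → posterior Beta(25/2, 20/3)
obs 11: x=1 → posterior Beta(27/2, 20/3)

k = 4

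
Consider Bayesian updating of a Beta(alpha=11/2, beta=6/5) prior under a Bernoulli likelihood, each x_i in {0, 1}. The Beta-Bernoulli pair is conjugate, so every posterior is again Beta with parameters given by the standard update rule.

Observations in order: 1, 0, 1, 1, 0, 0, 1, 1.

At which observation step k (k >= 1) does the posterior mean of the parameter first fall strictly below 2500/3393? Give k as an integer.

obs 1: x=1 → posterior Beta(13/2, 6/5)
obs 2: x=0 → posterior Beta(13/2, 11/5)
obs 3: x=1 → posterior Beta(15/2, 11/5)
obs 4: x=1 → posterior Beta(17/2, 11/5)
obs 5: x=0 → posterior Beta(17/2, 16/5)
obs 6: x=0 → posterior Beta(17/2, 21/5)
obs 7: x=1 → posterior Beta(19/2, 21/5)
obs 8: x=1 → posterior Beta(21/2, 21/5)

k = 5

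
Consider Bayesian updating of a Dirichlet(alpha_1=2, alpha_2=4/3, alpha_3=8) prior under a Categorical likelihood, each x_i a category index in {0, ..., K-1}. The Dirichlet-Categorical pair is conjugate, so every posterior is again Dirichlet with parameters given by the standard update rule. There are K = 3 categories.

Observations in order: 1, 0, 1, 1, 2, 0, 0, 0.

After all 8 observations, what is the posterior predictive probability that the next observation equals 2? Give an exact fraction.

27/58

obs 1: x=1 → posterior Dirichlet(2, 7/3, 8)
obs 2: x=0 → posterior Dirichlet(3, 7/3, 8)
obs 3: x=1 → posterior Dirichlet(3, 10/3, 8)
obs 4: x=1 → posterior Dirichlet(3, 13/3, 8)
obs 5: x=2 → posterior Dirichlet(3, 13/3, 9)
obs 6: x=0 → posterior Dirichlet(4, 13/3, 9)
obs 7: x=0 → posterior Dirichlet(5, 13/3, 9)
obs 8: x=0 → posterior Dirichlet(6, 13/3, 9)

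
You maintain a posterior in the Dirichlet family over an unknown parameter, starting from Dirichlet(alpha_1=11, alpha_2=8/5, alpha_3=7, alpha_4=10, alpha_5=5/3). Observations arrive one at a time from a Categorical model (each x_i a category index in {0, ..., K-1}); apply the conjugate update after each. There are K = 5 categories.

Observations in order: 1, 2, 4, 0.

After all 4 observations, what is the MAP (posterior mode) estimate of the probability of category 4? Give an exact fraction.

obs 1: x=1 → posterior Dirichlet(11, 13/5, 7, 10, 5/3)
obs 2: x=2 → posterior Dirichlet(11, 13/5, 8, 10, 5/3)
obs 3: x=4 → posterior Dirichlet(11, 13/5, 8, 10, 8/3)
obs 4: x=0 → posterior Dirichlet(12, 13/5, 8, 10, 8/3)

25/454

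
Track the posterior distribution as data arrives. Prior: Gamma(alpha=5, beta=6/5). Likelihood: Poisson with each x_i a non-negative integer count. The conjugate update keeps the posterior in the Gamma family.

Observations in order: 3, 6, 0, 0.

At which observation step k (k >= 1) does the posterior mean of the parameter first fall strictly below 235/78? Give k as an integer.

obs 1: x=3 → posterior Gamma(8, 11/5)
obs 2: x=6 → posterior Gamma(14, 16/5)
obs 3: x=0 → posterior Gamma(14, 21/5)
obs 4: x=0 → posterior Gamma(14, 26/5)

k = 4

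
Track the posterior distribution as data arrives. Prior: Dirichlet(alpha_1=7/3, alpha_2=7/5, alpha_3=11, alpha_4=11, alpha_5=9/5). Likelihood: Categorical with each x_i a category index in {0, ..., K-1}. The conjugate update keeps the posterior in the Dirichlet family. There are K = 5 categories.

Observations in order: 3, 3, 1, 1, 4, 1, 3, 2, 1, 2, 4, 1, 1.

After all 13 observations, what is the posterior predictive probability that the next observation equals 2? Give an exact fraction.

obs 1: x=3 → posterior Dirichlet(7/3, 7/5, 11, 12, 9/5)
obs 2: x=3 → posterior Dirichlet(7/3, 7/5, 11, 13, 9/5)
obs 3: x=1 → posterior Dirichlet(7/3, 12/5, 11, 13, 9/5)
obs 4: x=1 → posterior Dirichlet(7/3, 17/5, 11, 13, 9/5)
obs 5: x=4 → posterior Dirichlet(7/3, 17/5, 11, 13, 14/5)
obs 6: x=1 → posterior Dirichlet(7/3, 22/5, 11, 13, 14/5)
obs 7: x=3 → posterior Dirichlet(7/3, 22/5, 11, 14, 14/5)
obs 8: x=2 → posterior Dirichlet(7/3, 22/5, 12, 14, 14/5)
obs 9: x=1 → posterior Dirichlet(7/3, 27/5, 12, 14, 14/5)
obs 10: x=2 → posterior Dirichlet(7/3, 27/5, 13, 14, 14/5)
obs 11: x=4 → posterior Dirichlet(7/3, 27/5, 13, 14, 19/5)
obs 12: x=1 → posterior Dirichlet(7/3, 32/5, 13, 14, 19/5)
obs 13: x=1 → posterior Dirichlet(7/3, 37/5, 13, 14, 19/5)

195/608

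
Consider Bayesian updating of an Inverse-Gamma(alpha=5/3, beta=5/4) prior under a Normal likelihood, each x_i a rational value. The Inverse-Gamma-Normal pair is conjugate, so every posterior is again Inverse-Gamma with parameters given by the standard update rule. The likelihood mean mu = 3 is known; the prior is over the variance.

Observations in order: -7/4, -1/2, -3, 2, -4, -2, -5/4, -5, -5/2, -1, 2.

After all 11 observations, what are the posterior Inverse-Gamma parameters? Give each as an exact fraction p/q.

obs 1: x=-7/4 → posterior Inverse-Gamma(13/6, 401/32)
obs 2: x=-1/2 → posterior Inverse-Gamma(8/3, 597/32)
obs 3: x=-3 → posterior Inverse-Gamma(19/6, 1173/32)
obs 4: x=2 → posterior Inverse-Gamma(11/3, 1189/32)
obs 5: x=-4 → posterior Inverse-Gamma(25/6, 1973/32)
obs 6: x=-2 → posterior Inverse-Gamma(14/3, 2373/32)
obs 7: x=-5/4 → posterior Inverse-Gamma(31/6, 1331/16)
obs 8: x=-5 → posterior Inverse-Gamma(17/3, 1843/16)
obs 9: x=-5/2 → posterior Inverse-Gamma(37/6, 2085/16)
obs 10: x=-1 → posterior Inverse-Gamma(20/3, 2213/16)
obs 11: x=2 → posterior Inverse-Gamma(43/6, 2221/16)

alpha=43/6, beta=2221/16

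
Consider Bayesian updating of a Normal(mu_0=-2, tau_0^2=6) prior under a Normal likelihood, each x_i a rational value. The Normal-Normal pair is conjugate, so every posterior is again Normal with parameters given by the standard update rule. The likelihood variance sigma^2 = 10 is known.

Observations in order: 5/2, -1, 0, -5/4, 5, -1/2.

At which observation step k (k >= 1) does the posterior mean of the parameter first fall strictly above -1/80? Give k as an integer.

obs 1: x=5/2 → posterior Normal(-5/16, 15/4)
obs 2: x=-1 → posterior Normal(-1/2, 30/11)
obs 3: x=0 → posterior Normal(-11/28, 15/7)
obs 4: x=-5/4 → posterior Normal(-37/68, 30/17)
obs 5: x=5 → posterior Normal(23/80, 3/2)
obs 6: x=-1/2 → posterior Normal(17/92, 30/23)

k = 5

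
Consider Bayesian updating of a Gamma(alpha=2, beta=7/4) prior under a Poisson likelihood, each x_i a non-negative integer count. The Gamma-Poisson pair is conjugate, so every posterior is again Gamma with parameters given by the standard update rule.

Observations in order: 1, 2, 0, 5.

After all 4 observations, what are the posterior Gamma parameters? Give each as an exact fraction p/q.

obs 1: x=1 → posterior Gamma(3, 11/4)
obs 2: x=2 → posterior Gamma(5, 15/4)
obs 3: x=0 → posterior Gamma(5, 19/4)
obs 4: x=5 → posterior Gamma(10, 23/4)

alpha=10, beta=23/4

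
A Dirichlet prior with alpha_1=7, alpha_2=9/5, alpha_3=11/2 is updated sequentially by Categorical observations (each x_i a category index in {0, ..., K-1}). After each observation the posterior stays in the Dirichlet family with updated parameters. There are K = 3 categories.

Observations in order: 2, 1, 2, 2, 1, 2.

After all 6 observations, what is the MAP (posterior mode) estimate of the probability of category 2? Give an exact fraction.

85/173

obs 1: x=2 → posterior Dirichlet(7, 9/5, 13/2)
obs 2: x=1 → posterior Dirichlet(7, 14/5, 13/2)
obs 3: x=2 → posterior Dirichlet(7, 14/5, 15/2)
obs 4: x=2 → posterior Dirichlet(7, 14/5, 17/2)
obs 5: x=1 → posterior Dirichlet(7, 19/5, 17/2)
obs 6: x=2 → posterior Dirichlet(7, 19/5, 19/2)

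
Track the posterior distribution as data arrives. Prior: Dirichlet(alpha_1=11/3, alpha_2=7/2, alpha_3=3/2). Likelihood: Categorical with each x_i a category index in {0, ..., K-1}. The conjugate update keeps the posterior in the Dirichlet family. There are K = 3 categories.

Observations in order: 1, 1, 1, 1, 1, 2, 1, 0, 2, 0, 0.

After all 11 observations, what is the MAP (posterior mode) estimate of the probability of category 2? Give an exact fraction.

obs 1: x=1 → posterior Dirichlet(11/3, 9/2, 3/2)
obs 2: x=1 → posterior Dirichlet(11/3, 11/2, 3/2)
obs 3: x=1 → posterior Dirichlet(11/3, 13/2, 3/2)
obs 4: x=1 → posterior Dirichlet(11/3, 15/2, 3/2)
obs 5: x=1 → posterior Dirichlet(11/3, 17/2, 3/2)
obs 6: x=2 → posterior Dirichlet(11/3, 17/2, 5/2)
obs 7: x=1 → posterior Dirichlet(11/3, 19/2, 5/2)
obs 8: x=0 → posterior Dirichlet(14/3, 19/2, 5/2)
obs 9: x=2 → posterior Dirichlet(14/3, 19/2, 7/2)
obs 10: x=0 → posterior Dirichlet(17/3, 19/2, 7/2)
obs 11: x=0 → posterior Dirichlet(20/3, 19/2, 7/2)

3/20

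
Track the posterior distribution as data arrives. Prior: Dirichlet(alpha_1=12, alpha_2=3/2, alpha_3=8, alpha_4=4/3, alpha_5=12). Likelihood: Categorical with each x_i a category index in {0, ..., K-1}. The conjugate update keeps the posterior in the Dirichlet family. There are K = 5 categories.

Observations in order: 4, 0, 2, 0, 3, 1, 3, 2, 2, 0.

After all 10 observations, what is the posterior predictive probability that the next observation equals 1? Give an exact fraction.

15/269

obs 1: x=4 → posterior Dirichlet(12, 3/2, 8, 4/3, 13)
obs 2: x=0 → posterior Dirichlet(13, 3/2, 8, 4/3, 13)
obs 3: x=2 → posterior Dirichlet(13, 3/2, 9, 4/3, 13)
obs 4: x=0 → posterior Dirichlet(14, 3/2, 9, 4/3, 13)
obs 5: x=3 → posterior Dirichlet(14, 3/2, 9, 7/3, 13)
obs 6: x=1 → posterior Dirichlet(14, 5/2, 9, 7/3, 13)
obs 7: x=3 → posterior Dirichlet(14, 5/2, 9, 10/3, 13)
obs 8: x=2 → posterior Dirichlet(14, 5/2, 10, 10/3, 13)
obs 9: x=2 → posterior Dirichlet(14, 5/2, 11, 10/3, 13)
obs 10: x=0 → posterior Dirichlet(15, 5/2, 11, 10/3, 13)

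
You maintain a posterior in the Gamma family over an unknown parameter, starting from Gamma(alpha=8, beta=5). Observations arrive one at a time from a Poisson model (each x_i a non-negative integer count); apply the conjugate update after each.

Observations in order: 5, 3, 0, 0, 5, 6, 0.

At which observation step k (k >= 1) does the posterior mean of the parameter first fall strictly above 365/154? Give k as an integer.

k = 6

obs 1: x=5 → posterior Gamma(13, 6)
obs 2: x=3 → posterior Gamma(16, 7)
obs 3: x=0 → posterior Gamma(16, 8)
obs 4: x=0 → posterior Gamma(16, 9)
obs 5: x=5 → posterior Gamma(21, 10)
obs 6: x=6 → posterior Gamma(27, 11)
obs 7: x=0 → posterior Gamma(27, 12)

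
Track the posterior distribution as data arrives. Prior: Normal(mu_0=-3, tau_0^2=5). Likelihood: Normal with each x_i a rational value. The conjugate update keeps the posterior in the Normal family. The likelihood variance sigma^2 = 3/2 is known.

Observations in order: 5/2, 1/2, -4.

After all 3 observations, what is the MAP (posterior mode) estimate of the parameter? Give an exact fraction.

-19/33

obs 1: x=5/2 → posterior Normal(16/13, 15/13)
obs 2: x=1/2 → posterior Normal(21/23, 15/23)
obs 3: x=-4 → posterior Normal(-19/33, 5/11)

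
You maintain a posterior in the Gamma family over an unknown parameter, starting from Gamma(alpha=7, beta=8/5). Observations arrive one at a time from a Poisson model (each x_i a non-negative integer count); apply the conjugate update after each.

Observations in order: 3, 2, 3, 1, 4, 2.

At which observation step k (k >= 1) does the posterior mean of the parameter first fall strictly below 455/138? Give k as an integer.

obs 1: x=3 → posterior Gamma(10, 13/5)
obs 2: x=2 → posterior Gamma(12, 18/5)
obs 3: x=3 → posterior Gamma(15, 23/5)
obs 4: x=1 → posterior Gamma(16, 28/5)
obs 5: x=4 → posterior Gamma(20, 33/5)
obs 6: x=2 → posterior Gamma(22, 38/5)

k = 3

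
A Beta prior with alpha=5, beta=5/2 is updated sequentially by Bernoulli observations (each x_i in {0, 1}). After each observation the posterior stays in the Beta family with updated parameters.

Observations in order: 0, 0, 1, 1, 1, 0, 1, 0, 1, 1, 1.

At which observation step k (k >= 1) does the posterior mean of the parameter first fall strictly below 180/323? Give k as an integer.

k = 2

obs 1: x=0 → posterior Beta(5, 7/2)
obs 2: x=0 → posterior Beta(5, 9/2)
obs 3: x=1 → posterior Beta(6, 9/2)
obs 4: x=1 → posterior Beta(7, 9/2)
obs 5: x=1 → posterior Beta(8, 9/2)
obs 6: x=0 → posterior Beta(8, 11/2)
obs 7: x=1 → posterior Beta(9, 11/2)
obs 8: x=0 → posterior Beta(9, 13/2)
obs 9: x=1 → posterior Beta(10, 13/2)
obs 10: x=1 → posterior Beta(11, 13/2)
obs 11: x=1 → posterior Beta(12, 13/2)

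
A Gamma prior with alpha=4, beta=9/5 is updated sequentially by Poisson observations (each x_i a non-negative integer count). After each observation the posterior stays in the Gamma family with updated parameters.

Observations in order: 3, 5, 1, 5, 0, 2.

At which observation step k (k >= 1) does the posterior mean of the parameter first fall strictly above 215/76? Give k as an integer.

k = 2

obs 1: x=3 → posterior Gamma(7, 14/5)
obs 2: x=5 → posterior Gamma(12, 19/5)
obs 3: x=1 → posterior Gamma(13, 24/5)
obs 4: x=5 → posterior Gamma(18, 29/5)
obs 5: x=0 → posterior Gamma(18, 34/5)
obs 6: x=2 → posterior Gamma(20, 39/5)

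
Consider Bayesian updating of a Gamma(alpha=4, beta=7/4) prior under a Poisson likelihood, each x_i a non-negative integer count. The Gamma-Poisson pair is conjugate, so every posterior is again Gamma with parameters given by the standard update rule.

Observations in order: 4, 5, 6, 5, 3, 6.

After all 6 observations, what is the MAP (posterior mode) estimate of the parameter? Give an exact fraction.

obs 1: x=4 → posterior Gamma(8, 11/4)
obs 2: x=5 → posterior Gamma(13, 15/4)
obs 3: x=6 → posterior Gamma(19, 19/4)
obs 4: x=5 → posterior Gamma(24, 23/4)
obs 5: x=3 → posterior Gamma(27, 27/4)
obs 6: x=6 → posterior Gamma(33, 31/4)

128/31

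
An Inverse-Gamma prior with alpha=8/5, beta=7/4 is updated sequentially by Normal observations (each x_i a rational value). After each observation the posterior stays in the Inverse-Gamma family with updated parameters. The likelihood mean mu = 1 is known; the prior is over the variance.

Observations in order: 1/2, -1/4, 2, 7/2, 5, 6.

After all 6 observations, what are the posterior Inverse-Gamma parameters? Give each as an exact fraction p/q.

alpha=23/5, beta=857/32

obs 1: x=1/2 → posterior Inverse-Gamma(21/10, 15/8)
obs 2: x=-1/4 → posterior Inverse-Gamma(13/5, 85/32)
obs 3: x=2 → posterior Inverse-Gamma(31/10, 101/32)
obs 4: x=7/2 → posterior Inverse-Gamma(18/5, 201/32)
obs 5: x=5 → posterior Inverse-Gamma(41/10, 457/32)
obs 6: x=6 → posterior Inverse-Gamma(23/5, 857/32)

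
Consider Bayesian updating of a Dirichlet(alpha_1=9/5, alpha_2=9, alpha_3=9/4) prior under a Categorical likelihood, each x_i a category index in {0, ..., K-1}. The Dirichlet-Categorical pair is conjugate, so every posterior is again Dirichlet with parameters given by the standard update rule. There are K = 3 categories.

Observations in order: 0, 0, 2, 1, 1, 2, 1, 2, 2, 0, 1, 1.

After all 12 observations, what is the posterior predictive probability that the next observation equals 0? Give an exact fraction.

32/167

obs 1: x=0 → posterior Dirichlet(14/5, 9, 9/4)
obs 2: x=0 → posterior Dirichlet(19/5, 9, 9/4)
obs 3: x=2 → posterior Dirichlet(19/5, 9, 13/4)
obs 4: x=1 → posterior Dirichlet(19/5, 10, 13/4)
obs 5: x=1 → posterior Dirichlet(19/5, 11, 13/4)
obs 6: x=2 → posterior Dirichlet(19/5, 11, 17/4)
obs 7: x=1 → posterior Dirichlet(19/5, 12, 17/4)
obs 8: x=2 → posterior Dirichlet(19/5, 12, 21/4)
obs 9: x=2 → posterior Dirichlet(19/5, 12, 25/4)
obs 10: x=0 → posterior Dirichlet(24/5, 12, 25/4)
obs 11: x=1 → posterior Dirichlet(24/5, 13, 25/4)
obs 12: x=1 → posterior Dirichlet(24/5, 14, 25/4)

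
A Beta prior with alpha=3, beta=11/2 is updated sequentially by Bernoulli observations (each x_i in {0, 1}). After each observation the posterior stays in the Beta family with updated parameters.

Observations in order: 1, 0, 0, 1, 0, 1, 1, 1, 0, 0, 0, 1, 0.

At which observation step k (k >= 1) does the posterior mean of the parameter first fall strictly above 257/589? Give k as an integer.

obs 1: x=1 → posterior Beta(4, 11/2)
obs 2: x=0 → posterior Beta(4, 13/2)
obs 3: x=0 → posterior Beta(4, 15/2)
obs 4: x=1 → posterior Beta(5, 15/2)
obs 5: x=0 → posterior Beta(5, 17/2)
obs 6: x=1 → posterior Beta(6, 17/2)
obs 7: x=1 → posterior Beta(7, 17/2)
obs 8: x=1 → posterior Beta(8, 17/2)
obs 9: x=0 → posterior Beta(8, 19/2)
obs 10: x=0 → posterior Beta(8, 21/2)
obs 11: x=0 → posterior Beta(8, 23/2)
obs 12: x=1 → posterior Beta(9, 23/2)
obs 13: x=0 → posterior Beta(9, 25/2)

k = 7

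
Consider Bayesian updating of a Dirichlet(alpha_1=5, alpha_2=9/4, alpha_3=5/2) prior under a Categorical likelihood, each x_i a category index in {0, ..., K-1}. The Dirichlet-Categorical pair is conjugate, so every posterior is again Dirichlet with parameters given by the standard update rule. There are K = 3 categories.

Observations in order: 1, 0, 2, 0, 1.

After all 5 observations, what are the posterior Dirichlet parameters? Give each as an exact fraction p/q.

alpha_1=7, alpha_2=17/4, alpha_3=7/2

obs 1: x=1 → posterior Dirichlet(5, 13/4, 5/2)
obs 2: x=0 → posterior Dirichlet(6, 13/4, 5/2)
obs 3: x=2 → posterior Dirichlet(6, 13/4, 7/2)
obs 4: x=0 → posterior Dirichlet(7, 13/4, 7/2)
obs 5: x=1 → posterior Dirichlet(7, 17/4, 7/2)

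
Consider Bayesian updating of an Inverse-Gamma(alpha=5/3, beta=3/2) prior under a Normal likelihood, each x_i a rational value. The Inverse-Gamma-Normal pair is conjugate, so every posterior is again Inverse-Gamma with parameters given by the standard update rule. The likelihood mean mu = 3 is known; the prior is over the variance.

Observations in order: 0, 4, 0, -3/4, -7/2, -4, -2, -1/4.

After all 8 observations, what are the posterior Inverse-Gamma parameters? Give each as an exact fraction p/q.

obs 1: x=0 → posterior Inverse-Gamma(13/6, 6)
obs 2: x=4 → posterior Inverse-Gamma(8/3, 13/2)
obs 3: x=0 → posterior Inverse-Gamma(19/6, 11)
obs 4: x=-3/4 → posterior Inverse-Gamma(11/3, 577/32)
obs 5: x=-7/2 → posterior Inverse-Gamma(25/6, 1253/32)
obs 6: x=-4 → posterior Inverse-Gamma(14/3, 2037/32)
obs 7: x=-2 → posterior Inverse-Gamma(31/6, 2437/32)
obs 8: x=-1/4 → posterior Inverse-Gamma(17/3, 1303/16)

alpha=17/3, beta=1303/16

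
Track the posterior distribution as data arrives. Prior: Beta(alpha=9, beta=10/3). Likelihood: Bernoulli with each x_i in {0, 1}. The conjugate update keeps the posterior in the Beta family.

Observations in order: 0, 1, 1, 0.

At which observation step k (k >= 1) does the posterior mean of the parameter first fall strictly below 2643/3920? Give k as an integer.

k = 4

obs 1: x=0 → posterior Beta(9, 13/3)
obs 2: x=1 → posterior Beta(10, 13/3)
obs 3: x=1 → posterior Beta(11, 13/3)
obs 4: x=0 → posterior Beta(11, 16/3)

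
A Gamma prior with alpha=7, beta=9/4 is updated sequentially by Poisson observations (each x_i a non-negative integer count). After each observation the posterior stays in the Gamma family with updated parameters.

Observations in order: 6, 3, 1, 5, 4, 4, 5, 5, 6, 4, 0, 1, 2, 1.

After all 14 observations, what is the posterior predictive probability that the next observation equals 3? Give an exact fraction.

obs 1: x=6 → posterior Gamma(13, 13/4)
obs 2: x=3 → posterior Gamma(16, 17/4)
obs 3: x=1 → posterior Gamma(17, 21/4)
obs 4: x=5 → posterior Gamma(22, 25/4)
obs 5: x=4 → posterior Gamma(26, 29/4)
obs 6: x=4 → posterior Gamma(30, 33/4)
obs 7: x=5 → posterior Gamma(35, 37/4)
obs 8: x=5 → posterior Gamma(40, 41/4)
obs 9: x=6 → posterior Gamma(46, 45/4)
obs 10: x=4 → posterior Gamma(50, 49/4)
obs 11: x=0 → posterior Gamma(50, 53/4)
obs 12: x=1 → posterior Gamma(51, 57/4)
obs 13: x=2 → posterior Gamma(53, 61/4)
obs 14: x=1 → posterior Gamma(54, 65/4)

15561517633785048994270485833681181986857858455155226889587261922542893444187939167022705078125000000000/72469566354855993895001584198940342200211467771609462013042436125594038930718881563225340003509147162621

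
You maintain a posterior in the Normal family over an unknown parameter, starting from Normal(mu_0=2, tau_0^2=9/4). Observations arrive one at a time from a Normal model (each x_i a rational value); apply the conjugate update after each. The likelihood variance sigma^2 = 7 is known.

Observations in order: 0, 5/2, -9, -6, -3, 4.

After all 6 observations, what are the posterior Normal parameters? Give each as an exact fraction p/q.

obs 1: x=0 → posterior Normal(56/37, 63/37)
obs 2: x=5/2 → posterior Normal(157/92, 63/46)
obs 3: x=-9 → posterior Normal(-1/22, 63/55)
obs 4: x=-6 → posterior Normal(-113/128, 63/64)
obs 5: x=-3 → posterior Normal(-167/146, 63/73)
obs 6: x=4 → posterior Normal(-95/164, 63/82)

mu_0=-95/164, tau_0^2=63/82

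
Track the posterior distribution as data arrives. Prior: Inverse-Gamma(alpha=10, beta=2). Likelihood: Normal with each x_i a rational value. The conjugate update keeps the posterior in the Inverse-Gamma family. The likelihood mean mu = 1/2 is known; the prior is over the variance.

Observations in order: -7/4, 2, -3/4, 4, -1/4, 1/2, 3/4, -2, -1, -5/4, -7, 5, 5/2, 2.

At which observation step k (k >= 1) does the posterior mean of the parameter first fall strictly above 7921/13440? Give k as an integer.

obs 1: x=-7/4 → posterior Inverse-Gamma(21/2, 145/32)
obs 2: x=2 → posterior Inverse-Gamma(11, 181/32)
obs 3: x=-3/4 → posterior Inverse-Gamma(23/2, 103/16)
obs 4: x=4 → posterior Inverse-Gamma(12, 201/16)
obs 5: x=-1/4 → posterior Inverse-Gamma(25/2, 411/32)
obs 6: x=1/2 → posterior Inverse-Gamma(13, 411/32)
obs 7: x=3/4 → posterior Inverse-Gamma(27/2, 103/8)
obs 8: x=-2 → posterior Inverse-Gamma(14, 16)
obs 9: x=-1 → posterior Inverse-Gamma(29/2, 137/8)
obs 10: x=-5/4 → posterior Inverse-Gamma(15, 597/32)
obs 11: x=-7 → posterior Inverse-Gamma(31/2, 1497/32)
obs 12: x=5 → posterior Inverse-Gamma(16, 1821/32)
obs 13: x=5/2 → posterior Inverse-Gamma(33/2, 1885/32)
obs 14: x=2 → posterior Inverse-Gamma(17, 1921/32)

k = 3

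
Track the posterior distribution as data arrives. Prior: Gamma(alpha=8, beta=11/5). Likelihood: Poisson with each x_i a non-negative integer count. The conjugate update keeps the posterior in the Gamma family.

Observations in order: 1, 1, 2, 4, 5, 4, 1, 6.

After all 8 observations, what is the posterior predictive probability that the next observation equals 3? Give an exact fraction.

obs 1: x=1 → posterior Gamma(9, 16/5)
obs 2: x=1 → posterior Gamma(10, 21/5)
obs 3: x=2 → posterior Gamma(12, 26/5)
obs 4: x=4 → posterior Gamma(16, 31/5)
obs 5: x=5 → posterior Gamma(21, 36/5)
obs 6: x=4 → posterior Gamma(25, 41/5)
obs 7: x=1 → posterior Gamma(26, 46/5)
obs 8: x=6 → posterior Gamma(32, 51/5)

102564544278112929647417842443522351943644955756802772423375/480209742628242883310522472852162168430434045971581074669568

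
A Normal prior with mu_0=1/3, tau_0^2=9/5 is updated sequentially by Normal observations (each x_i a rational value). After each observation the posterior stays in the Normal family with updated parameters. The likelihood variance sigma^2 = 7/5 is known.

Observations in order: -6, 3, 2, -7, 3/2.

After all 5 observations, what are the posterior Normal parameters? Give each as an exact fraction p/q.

mu_0=-337/312, tau_0^2=63/260

obs 1: x=-6 → posterior Normal(-155/48, 63/80)
obs 2: x=3 → posterior Normal(-74/75, 63/125)
obs 3: x=2 → posterior Normal(-10/51, 63/170)
obs 4: x=-7 → posterior Normal(-209/129, 63/215)
obs 5: x=3/2 → posterior Normal(-337/312, 63/260)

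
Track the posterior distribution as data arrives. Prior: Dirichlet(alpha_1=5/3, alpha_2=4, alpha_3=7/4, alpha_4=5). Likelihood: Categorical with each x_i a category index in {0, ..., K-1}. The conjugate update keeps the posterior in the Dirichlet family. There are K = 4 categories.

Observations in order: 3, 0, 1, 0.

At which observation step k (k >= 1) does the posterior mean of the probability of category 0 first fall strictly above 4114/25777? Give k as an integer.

obs 1: x=3 → posterior Dirichlet(5/3, 4, 7/4, 6)
obs 2: x=0 → posterior Dirichlet(8/3, 4, 7/4, 6)
obs 3: x=1 → posterior Dirichlet(8/3, 5, 7/4, 6)
obs 4: x=0 → posterior Dirichlet(11/3, 5, 7/4, 6)

k = 2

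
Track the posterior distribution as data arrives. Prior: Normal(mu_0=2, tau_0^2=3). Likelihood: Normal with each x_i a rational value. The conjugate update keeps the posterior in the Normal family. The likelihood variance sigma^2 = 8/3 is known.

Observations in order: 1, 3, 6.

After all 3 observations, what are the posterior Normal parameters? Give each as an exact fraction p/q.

obs 1: x=1 → posterior Normal(25/17, 24/17)
obs 2: x=3 → posterior Normal(2, 12/13)
obs 3: x=6 → posterior Normal(106/35, 24/35)

mu_0=106/35, tau_0^2=24/35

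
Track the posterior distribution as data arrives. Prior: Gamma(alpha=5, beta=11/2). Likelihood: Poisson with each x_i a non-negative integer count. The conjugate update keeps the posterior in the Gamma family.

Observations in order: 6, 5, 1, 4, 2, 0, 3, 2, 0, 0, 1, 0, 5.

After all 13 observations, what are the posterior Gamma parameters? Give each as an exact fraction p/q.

alpha=34, beta=37/2

obs 1: x=6 → posterior Gamma(11, 13/2)
obs 2: x=5 → posterior Gamma(16, 15/2)
obs 3: x=1 → posterior Gamma(17, 17/2)
obs 4: x=4 → posterior Gamma(21, 19/2)
obs 5: x=2 → posterior Gamma(23, 21/2)
obs 6: x=0 → posterior Gamma(23, 23/2)
obs 7: x=3 → posterior Gamma(26, 25/2)
obs 8: x=2 → posterior Gamma(28, 27/2)
obs 9: x=0 → posterior Gamma(28, 29/2)
obs 10: x=0 → posterior Gamma(28, 31/2)
obs 11: x=1 → posterior Gamma(29, 33/2)
obs 12: x=0 → posterior Gamma(29, 35/2)
obs 13: x=5 → posterior Gamma(34, 37/2)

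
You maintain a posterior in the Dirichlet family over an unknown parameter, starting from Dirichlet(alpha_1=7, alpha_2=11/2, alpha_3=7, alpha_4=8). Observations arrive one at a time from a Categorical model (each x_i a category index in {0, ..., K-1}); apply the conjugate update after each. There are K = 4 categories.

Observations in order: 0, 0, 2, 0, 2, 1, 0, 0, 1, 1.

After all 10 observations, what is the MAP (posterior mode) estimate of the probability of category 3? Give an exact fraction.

obs 1: x=0 → posterior Dirichlet(8, 11/2, 7, 8)
obs 2: x=0 → posterior Dirichlet(9, 11/2, 7, 8)
obs 3: x=2 → posterior Dirichlet(9, 11/2, 8, 8)
obs 4: x=0 → posterior Dirichlet(10, 11/2, 8, 8)
obs 5: x=2 → posterior Dirichlet(10, 11/2, 9, 8)
obs 6: x=1 → posterior Dirichlet(10, 13/2, 9, 8)
obs 7: x=0 → posterior Dirichlet(11, 13/2, 9, 8)
obs 8: x=0 → posterior Dirichlet(12, 13/2, 9, 8)
obs 9: x=1 → posterior Dirichlet(12, 15/2, 9, 8)
obs 10: x=1 → posterior Dirichlet(12, 17/2, 9, 8)

14/67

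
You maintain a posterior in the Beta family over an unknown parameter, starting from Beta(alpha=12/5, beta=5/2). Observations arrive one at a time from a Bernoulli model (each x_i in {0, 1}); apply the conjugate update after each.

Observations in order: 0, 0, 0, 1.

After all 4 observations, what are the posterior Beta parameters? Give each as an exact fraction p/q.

alpha=17/5, beta=11/2

obs 1: x=0 → posterior Beta(12/5, 7/2)
obs 2: x=0 → posterior Beta(12/5, 9/2)
obs 3: x=0 → posterior Beta(12/5, 11/2)
obs 4: x=1 → posterior Beta(17/5, 11/2)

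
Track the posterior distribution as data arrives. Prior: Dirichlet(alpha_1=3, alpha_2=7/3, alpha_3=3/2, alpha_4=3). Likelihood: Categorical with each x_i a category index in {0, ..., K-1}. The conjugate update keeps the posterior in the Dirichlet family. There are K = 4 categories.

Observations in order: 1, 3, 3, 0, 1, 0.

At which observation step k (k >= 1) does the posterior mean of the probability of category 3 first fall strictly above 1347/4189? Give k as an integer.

obs 1: x=1 → posterior Dirichlet(3, 10/3, 3/2, 3)
obs 2: x=3 → posterior Dirichlet(3, 10/3, 3/2, 4)
obs 3: x=3 → posterior Dirichlet(3, 10/3, 3/2, 5)
obs 4: x=0 → posterior Dirichlet(4, 10/3, 3/2, 5)
obs 5: x=1 → posterior Dirichlet(4, 13/3, 3/2, 5)
obs 6: x=0 → posterior Dirichlet(5, 13/3, 3/2, 5)

k = 2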